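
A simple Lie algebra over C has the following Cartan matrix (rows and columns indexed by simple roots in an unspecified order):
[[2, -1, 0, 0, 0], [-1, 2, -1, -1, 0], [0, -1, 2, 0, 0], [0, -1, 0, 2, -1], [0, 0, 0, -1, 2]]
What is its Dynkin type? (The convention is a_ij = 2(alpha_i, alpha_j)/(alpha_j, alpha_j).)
The matrix has rank 5 with 2's on the diagonal. Reading the off-diagonal entries as Dynkin edges (a single edge where a_ij = a_ji = -1; a double or triple edge where a_ij * a_ji = 2 or 3), the diagram is a chain of 3 nodes with a fork of two nodes at one end (D_5). One simple-root ordering that puts it in standard form is (alpha_5, alpha_4, alpha_2, alpha_1, alpha_3). So the algebra is type D_5, i.e. so(10).

type D_5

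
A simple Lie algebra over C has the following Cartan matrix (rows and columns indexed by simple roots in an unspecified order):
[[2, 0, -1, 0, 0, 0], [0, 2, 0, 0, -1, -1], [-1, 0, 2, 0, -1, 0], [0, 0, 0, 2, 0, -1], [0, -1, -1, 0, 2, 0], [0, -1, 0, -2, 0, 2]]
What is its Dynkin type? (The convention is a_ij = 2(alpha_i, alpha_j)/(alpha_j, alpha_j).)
The matrix has rank 6 with 2's on the diagonal. Reading the off-diagonal entries as Dynkin edges (a single edge where a_ij = a_ji = -1; a double or triple edge where a_ij * a_ji = 2 or 3), the diagram is a chain of 6 nodes with a double edge at one end; the terminal node there is the unique short simple root (B_6). One simple-root ordering that puts it in standard form is (alpha_1, alpha_3, alpha_5, alpha_2, alpha_6, alpha_4). So the algebra is type B_6, i.e. so(13).

B6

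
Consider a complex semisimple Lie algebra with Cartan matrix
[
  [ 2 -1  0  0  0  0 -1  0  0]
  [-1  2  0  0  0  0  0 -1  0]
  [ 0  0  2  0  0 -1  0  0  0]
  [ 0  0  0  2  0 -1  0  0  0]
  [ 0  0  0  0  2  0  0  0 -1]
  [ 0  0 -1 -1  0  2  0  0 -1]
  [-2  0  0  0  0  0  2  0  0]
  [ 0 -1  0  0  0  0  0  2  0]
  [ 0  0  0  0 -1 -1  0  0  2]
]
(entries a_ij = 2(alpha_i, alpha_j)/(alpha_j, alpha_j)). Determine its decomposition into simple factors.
C_4 (sp(8)) ⊕ D_5 (so(10))

The diagram associated to this matrix has two connected components: the simple roots {alpha_1, alpha_2, alpha_7, alpha_8} form a chain of 4 nodes with a double edge at one end; the terminal node there is the unique long simple root (C_4), and {alpha_3, alpha_4, alpha_5, alpha_6, alpha_9} form a chain of 3 nodes with a fork of two nodes at one end (D_5). A semisimple Lie algebra decomposes uniquely as the direct sum of simple ideals, one per connected component of its Dynkin diagram, so g ≅ C_4 ⊕ D_5 (dimension 36 + 45 = 81).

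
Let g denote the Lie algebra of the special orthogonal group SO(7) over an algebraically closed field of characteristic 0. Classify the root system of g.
This is so(7) with 7 odd, which has dimension 7(7-1)/2 = 21 and rank (7-1)/2 = 3. In the classification of classical Lie algebras, the orthogonal algebra so(2n+1) in an odd number of variables has type B_n; here n = 3, so the Dynkin diagram is a chain of 3 nodes with a double edge at one end; the terminal node there is the unique short simple root (B_3). Hence the type is B_3.

B_3 (so(7))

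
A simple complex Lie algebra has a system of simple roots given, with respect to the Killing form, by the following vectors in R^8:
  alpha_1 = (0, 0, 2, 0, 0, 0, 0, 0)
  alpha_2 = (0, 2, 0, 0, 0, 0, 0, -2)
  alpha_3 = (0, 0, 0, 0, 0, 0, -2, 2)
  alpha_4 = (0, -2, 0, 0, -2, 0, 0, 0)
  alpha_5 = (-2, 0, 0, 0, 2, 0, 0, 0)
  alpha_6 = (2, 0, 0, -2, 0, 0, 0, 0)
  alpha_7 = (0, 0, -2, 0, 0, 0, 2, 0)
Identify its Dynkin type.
Compute the Cartan integers a_ij = 2(alpha_i, alpha_j)/(alpha_j, alpha_j); the resulting 7x7 Cartan matrix is
[[2, 0, 0, 0, 0, 0, -1], [0, 2, -1, -1, 0, 0, 0], [0, -1, 2, 0, 0, 0, -1], [0, -1, 0, 2, -1, 0, 0], [0, 0, 0, -1, 2, -1, 0], [0, 0, 0, 0, -1, 2, 0], [-2, 0, -1, 0, 0, 0, 2]].
The roots have two lengths (squared-length ratio 2:1); the short ones are alpha_{1}. The associated Dynkin diagram is a chain of 7 nodes with a double edge at one end; the terminal node there is the unique short simple root (B_7), so the type is B_7 (the algebra so(15)).

B7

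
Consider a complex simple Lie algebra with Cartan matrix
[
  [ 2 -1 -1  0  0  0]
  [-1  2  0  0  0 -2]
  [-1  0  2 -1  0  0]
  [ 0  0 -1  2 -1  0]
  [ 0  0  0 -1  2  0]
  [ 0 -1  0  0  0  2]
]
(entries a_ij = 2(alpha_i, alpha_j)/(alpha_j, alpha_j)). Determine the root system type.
B_6 (so(13))

The matrix has rank 6 with 2's on the diagonal. Reading the off-diagonal entries as Dynkin edges (a single edge where a_ij = a_ji = -1; a double or triple edge where a_ij * a_ji = 2 or 3), the diagram is a chain of 6 nodes with a double edge at one end; the terminal node there is the unique short simple root (B_6). One simple-root ordering that puts it in standard form is (alpha_5, alpha_4, alpha_3, alpha_1, alpha_2, alpha_6). So the algebra is type B_6, i.e. so(13).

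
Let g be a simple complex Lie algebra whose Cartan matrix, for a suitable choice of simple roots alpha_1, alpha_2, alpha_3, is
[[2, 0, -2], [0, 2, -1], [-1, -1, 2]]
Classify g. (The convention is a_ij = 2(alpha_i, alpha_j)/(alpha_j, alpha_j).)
The matrix has rank 3 with 2's on the diagonal. Reading the off-diagonal entries as Dynkin edges (a single edge where a_ij = a_ji = -1; a double or triple edge where a_ij * a_ji = 2 or 3), the diagram is a chain of 3 nodes with a double edge at one end; the terminal node there is the unique long simple root (C_3). One simple-root ordering that puts it in standard form is (alpha_2, alpha_3, alpha_1). So the algebra is type C_3, i.e. sp(6).

C_3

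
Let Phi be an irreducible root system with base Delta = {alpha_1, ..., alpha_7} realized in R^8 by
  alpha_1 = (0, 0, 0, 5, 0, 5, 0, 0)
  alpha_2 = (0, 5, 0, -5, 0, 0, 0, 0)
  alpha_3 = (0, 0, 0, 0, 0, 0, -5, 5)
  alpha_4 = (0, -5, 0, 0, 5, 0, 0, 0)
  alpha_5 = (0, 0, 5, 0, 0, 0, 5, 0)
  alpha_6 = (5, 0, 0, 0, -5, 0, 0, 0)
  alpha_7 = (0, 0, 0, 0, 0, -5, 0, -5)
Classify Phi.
Compute the Cartan integers a_ij = 2(alpha_i, alpha_j)/(alpha_j, alpha_j); the resulting 7x7 Cartan matrix is
[[2, -1, 0, 0, 0, 0, -1], [-1, 2, 0, -1, 0, 0, 0], [0, 0, 2, 0, -1, 0, -1], [0, -1, 0, 2, 0, -1, 0], [0, 0, -1, 0, 2, 0, 0], [0, 0, 0, -1, 0, 2, 0], [-1, 0, -1, 0, 0, 0, 2]].
All simple roots have the same length, so the diagram is simply laced. The associated Dynkin diagram is a chain of 7 nodes with single edges (A_7), so the type is A_7 (the algebra sl(8)).

A_7 (sl(8))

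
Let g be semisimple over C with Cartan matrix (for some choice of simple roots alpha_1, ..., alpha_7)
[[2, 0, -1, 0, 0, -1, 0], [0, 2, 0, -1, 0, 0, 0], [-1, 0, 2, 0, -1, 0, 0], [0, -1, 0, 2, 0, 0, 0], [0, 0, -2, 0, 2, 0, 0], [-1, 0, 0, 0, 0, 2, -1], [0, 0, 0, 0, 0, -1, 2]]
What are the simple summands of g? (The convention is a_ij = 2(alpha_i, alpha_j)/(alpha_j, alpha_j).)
A_2 + C_5

The diagram associated to this matrix has two connected components: the simple roots {alpha_2, alpha_4} form a chain of 2 nodes with single edges (A_2), and {alpha_1, alpha_3, alpha_5, alpha_6, alpha_7} form a chain of 5 nodes with a double edge at one end; the terminal node there is the unique long simple root (C_5). A semisimple Lie algebra decomposes uniquely as the direct sum of simple ideals, one per connected component of its Dynkin diagram, so g ≅ A_2 ⊕ C_5 (dimension 8 + 55 = 63).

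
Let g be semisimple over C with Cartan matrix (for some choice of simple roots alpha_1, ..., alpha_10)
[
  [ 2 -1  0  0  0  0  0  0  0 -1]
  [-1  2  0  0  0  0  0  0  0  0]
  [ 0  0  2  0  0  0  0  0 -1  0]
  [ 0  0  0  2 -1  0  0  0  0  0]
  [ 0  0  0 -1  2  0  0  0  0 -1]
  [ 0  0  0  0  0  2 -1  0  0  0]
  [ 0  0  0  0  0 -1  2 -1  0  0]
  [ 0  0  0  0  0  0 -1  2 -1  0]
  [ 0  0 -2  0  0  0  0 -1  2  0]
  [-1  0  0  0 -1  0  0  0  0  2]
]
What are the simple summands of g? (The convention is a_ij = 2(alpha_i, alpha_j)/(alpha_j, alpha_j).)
A_5 + B_5

The diagram associated to this matrix has two connected components: the simple roots {alpha_1, alpha_2, alpha_4, alpha_5, alpha_10} form a chain of 5 nodes with single edges (A_5), and {alpha_3, alpha_6, alpha_7, alpha_8, alpha_9} form a chain of 5 nodes with a double edge at one end; the terminal node there is the unique short simple root (B_5). A semisimple Lie algebra decomposes uniquely as the direct sum of simple ideals, one per connected component of its Dynkin diagram, so g ≅ A_5 ⊕ B_5 (dimension 35 + 55 = 90).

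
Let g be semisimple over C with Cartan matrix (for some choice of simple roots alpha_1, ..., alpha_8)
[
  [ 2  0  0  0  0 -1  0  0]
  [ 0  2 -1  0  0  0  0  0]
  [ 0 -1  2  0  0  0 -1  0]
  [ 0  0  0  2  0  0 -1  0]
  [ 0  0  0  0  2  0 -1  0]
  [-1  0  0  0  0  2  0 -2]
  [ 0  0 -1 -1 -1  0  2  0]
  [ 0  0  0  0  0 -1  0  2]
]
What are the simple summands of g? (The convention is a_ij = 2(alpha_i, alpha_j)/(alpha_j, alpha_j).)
The diagram associated to this matrix has two connected components: the simple roots {alpha_1, alpha_6, alpha_8} form a chain of 3 nodes with a double edge at one end; the terminal node there is the unique short simple root (B_3), and {alpha_2, alpha_3, alpha_4, alpha_5, alpha_7} form a chain of 3 nodes with a fork of two nodes at one end (D_5). A semisimple Lie algebra decomposes uniquely as the direct sum of simple ideals, one per connected component of its Dynkin diagram, so g ≅ B_3 ⊕ D_5 (dimension 21 + 45 = 66).

B3 ⊕ D5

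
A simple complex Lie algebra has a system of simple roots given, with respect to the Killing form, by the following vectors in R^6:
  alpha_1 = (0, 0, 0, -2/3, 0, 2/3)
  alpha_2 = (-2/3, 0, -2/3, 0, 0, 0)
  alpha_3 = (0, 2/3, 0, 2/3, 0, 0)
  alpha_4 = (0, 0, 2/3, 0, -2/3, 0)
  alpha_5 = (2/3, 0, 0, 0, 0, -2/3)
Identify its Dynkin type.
A_5 (sl(6))

Compute the Cartan integers a_ij = 2(alpha_i, alpha_j)/(alpha_j, alpha_j); the resulting 5x5 Cartan matrix is
[[2, 0, -1, 0, -1], [0, 2, 0, -1, -1], [-1, 0, 2, 0, 0], [0, -1, 0, 2, 0], [-1, -1, 0, 0, 2]].
All simple roots have the same length, so the diagram is simply laced. The associated Dynkin diagram is a chain of 5 nodes with single edges (A_5), so the type is A_5 (the algebra sl(6)).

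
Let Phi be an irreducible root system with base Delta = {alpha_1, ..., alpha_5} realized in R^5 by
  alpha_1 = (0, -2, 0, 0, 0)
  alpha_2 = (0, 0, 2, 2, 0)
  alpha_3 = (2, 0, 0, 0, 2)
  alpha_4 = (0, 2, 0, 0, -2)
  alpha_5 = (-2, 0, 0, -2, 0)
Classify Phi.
Compute the Cartan integers a_ij = 2(alpha_i, alpha_j)/(alpha_j, alpha_j); the resulting 5x5 Cartan matrix is
[[2, 0, 0, -1, 0], [0, 2, 0, 0, -1], [0, 0, 2, -1, -1], [-2, 0, -1, 2, 0], [0, -1, -1, 0, 2]].
The roots have two lengths (squared-length ratio 2:1); the short ones are alpha_{1}. The associated Dynkin diagram is a chain of 5 nodes with a double edge at one end; the terminal node there is the unique short simple root (B_5), so the type is B_5 (the algebra so(11)).

type B_5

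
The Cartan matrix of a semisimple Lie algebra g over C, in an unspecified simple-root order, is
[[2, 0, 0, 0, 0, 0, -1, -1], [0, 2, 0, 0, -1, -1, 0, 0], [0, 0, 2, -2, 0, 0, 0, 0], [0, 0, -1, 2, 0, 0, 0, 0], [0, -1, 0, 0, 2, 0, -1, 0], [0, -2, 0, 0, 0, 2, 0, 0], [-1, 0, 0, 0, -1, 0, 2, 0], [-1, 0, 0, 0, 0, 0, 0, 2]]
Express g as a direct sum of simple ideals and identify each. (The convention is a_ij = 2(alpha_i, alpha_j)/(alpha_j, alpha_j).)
type B_2 ⊕ type C_6

The diagram associated to this matrix has two connected components: the simple roots {alpha_3, alpha_4} form a chain of 2 nodes with a double edge at one end; the terminal node there is the unique short simple root (B_2), and {alpha_1, alpha_2, alpha_5, alpha_6, alpha_7, alpha_8} form a chain of 6 nodes with a double edge at one end; the terminal node there is the unique long simple root (C_6). A semisimple Lie algebra decomposes uniquely as the direct sum of simple ideals, one per connected component of its Dynkin diagram, so g ≅ B_2 ⊕ C_6 (dimension 10 + 78 = 88).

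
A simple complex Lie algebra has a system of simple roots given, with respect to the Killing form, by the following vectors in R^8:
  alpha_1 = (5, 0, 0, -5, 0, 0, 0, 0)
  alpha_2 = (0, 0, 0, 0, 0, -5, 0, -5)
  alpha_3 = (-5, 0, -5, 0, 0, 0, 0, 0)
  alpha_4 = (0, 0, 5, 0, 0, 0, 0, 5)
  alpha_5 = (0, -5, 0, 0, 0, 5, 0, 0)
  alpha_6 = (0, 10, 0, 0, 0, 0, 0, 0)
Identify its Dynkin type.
Compute the Cartan integers a_ij = 2(alpha_i, alpha_j)/(alpha_j, alpha_j); the resulting 6x6 Cartan matrix is
[[2, 0, -1, 0, 0, 0], [0, 2, 0, -1, -1, 0], [-1, 0, 2, -1, 0, 0], [0, -1, -1, 2, 0, 0], [0, -1, 0, 0, 2, -1], [0, 0, 0, 0, -2, 2]].
The roots have two lengths (squared-length ratio 2:1); the short ones are alpha_{1,2,3,4,5}. The associated Dynkin diagram is a chain of 6 nodes with a double edge at one end; the terminal node there is the unique long simple root (C_6), so the type is C_6 (the algebra sp(12)).

C_6 (sp(12))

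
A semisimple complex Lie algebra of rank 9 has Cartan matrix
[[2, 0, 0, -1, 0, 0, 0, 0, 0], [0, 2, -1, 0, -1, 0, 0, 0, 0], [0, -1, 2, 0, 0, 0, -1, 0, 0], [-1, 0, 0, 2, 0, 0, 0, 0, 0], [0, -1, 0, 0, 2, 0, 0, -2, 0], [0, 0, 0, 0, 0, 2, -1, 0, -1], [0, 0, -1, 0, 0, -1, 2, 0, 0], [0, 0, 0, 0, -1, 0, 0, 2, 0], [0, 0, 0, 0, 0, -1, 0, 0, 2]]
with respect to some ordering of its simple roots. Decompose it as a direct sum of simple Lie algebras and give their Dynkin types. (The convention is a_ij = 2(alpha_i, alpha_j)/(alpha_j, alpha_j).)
The diagram associated to this matrix has two connected components: the simple roots {alpha_1, alpha_4} form a chain of 2 nodes with single edges (A_2), and {alpha_2, alpha_3, alpha_5, alpha_6, alpha_7, alpha_8, alpha_9} form a chain of 7 nodes with a double edge at one end; the terminal node there is the unique short simple root (B_7). A semisimple Lie algebra decomposes uniquely as the direct sum of simple ideals, one per connected component of its Dynkin diagram, so g ≅ A_2 ⊕ B_7 (dimension 8 + 105 = 113).

A_2 + B_7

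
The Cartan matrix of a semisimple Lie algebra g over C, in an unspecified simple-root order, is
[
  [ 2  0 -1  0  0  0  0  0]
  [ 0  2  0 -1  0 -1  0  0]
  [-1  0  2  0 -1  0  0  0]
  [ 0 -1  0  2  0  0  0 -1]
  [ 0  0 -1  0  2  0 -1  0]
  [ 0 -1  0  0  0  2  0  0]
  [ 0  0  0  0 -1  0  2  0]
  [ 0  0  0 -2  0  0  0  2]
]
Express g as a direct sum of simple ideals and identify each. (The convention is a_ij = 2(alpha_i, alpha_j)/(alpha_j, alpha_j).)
The diagram associated to this matrix has two connected components: the simple roots {alpha_1, alpha_3, alpha_5, alpha_7} form a chain of 4 nodes with single edges (A_4), and {alpha_2, alpha_4, alpha_6, alpha_8} form a chain of 4 nodes with a double edge at one end; the terminal node there is the unique long simple root (C_4). A semisimple Lie algebra decomposes uniquely as the direct sum of simple ideals, one per connected component of its Dynkin diagram, so g ≅ A_4 ⊕ C_4 (dimension 24 + 36 = 60).

A4 ⊕ C4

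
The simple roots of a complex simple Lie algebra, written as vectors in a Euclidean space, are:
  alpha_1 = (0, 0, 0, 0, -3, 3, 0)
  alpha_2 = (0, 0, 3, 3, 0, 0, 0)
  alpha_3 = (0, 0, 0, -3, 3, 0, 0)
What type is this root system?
A_3

Compute the Cartan integers a_ij = 2(alpha_i, alpha_j)/(alpha_j, alpha_j); the resulting 3x3 Cartan matrix is
[[2, 0, -1], [0, 2, -1], [-1, -1, 2]].
All simple roots have the same length, so the diagram is simply laced. The associated Dynkin diagram is a chain of 3 nodes with single edges (A_3), so the type is A_3 (the algebra sl(4)).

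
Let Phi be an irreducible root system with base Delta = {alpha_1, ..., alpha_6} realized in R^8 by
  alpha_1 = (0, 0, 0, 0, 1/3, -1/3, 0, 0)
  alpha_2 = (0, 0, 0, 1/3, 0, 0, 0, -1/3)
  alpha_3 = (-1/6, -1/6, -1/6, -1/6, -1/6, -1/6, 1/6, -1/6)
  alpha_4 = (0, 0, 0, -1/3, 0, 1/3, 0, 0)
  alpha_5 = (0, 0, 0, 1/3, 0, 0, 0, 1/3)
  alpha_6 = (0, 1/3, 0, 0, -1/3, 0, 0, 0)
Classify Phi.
type E_6

Compute the Cartan integers a_ij = 2(alpha_i, alpha_j)/(alpha_j, alpha_j); the resulting 6x6 Cartan matrix is
[[2, 0, 0, -1, 0, -1], [0, 2, 0, -1, 0, 0], [0, 0, 2, 0, -1, 0], [-1, -1, 0, 2, -1, 0], [0, 0, -1, -1, 2, 0], [-1, 0, 0, 0, 0, 2]].
All simple roots have the same length, so the diagram is simply laced. The associated Dynkin diagram is a chain of 5 nodes with one extra node attached to the third node from one end (E_6), so the type is E_6.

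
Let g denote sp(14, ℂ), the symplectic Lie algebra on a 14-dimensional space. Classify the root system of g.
type C_7

This is sp(14), which has dimension 14(14+1)/2 = 105 and rank 14/2 = 7. In the classification of classical Lie algebras, the symplectic algebra sp(2n) has type C_n; here n = 7, so the Dynkin diagram is a chain of 7 nodes with a double edge at one end; the terminal node there is the unique long simple root (C_7). Hence the type is C_7.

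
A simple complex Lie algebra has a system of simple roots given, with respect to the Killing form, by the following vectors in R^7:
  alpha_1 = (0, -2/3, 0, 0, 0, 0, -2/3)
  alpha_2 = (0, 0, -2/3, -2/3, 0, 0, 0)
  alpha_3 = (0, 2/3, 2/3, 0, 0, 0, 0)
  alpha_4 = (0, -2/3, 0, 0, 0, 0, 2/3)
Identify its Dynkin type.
Compute the Cartan integers a_ij = 2(alpha_i, alpha_j)/(alpha_j, alpha_j); the resulting 4x4 Cartan matrix is
[[2, 0, -1, 0], [0, 2, -1, 0], [-1, -1, 2, -1], [0, 0, -1, 2]].
All simple roots have the same length, so the diagram is simply laced. The associated Dynkin diagram is a chain of 2 nodes with a fork of two nodes at one end (D_4), so the type is D_4 (the algebra so(8)).

type D_4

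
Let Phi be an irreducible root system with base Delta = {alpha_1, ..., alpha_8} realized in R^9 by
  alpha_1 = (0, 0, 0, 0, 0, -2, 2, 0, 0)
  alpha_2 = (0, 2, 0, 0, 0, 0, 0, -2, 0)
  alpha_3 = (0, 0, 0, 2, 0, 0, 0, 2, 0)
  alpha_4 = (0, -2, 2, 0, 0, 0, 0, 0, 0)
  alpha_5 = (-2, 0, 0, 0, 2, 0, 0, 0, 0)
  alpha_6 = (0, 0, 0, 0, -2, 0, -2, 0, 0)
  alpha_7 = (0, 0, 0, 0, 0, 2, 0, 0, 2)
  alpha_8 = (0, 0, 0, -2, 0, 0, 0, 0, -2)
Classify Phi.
A_8 (sl(9))

Compute the Cartan integers a_ij = 2(alpha_i, alpha_j)/(alpha_j, alpha_j); the resulting 8x8 Cartan matrix is
[[2, 0, 0, 0, 0, -1, -1, 0], [0, 2, -1, -1, 0, 0, 0, 0], [0, -1, 2, 0, 0, 0, 0, -1], [0, -1, 0, 2, 0, 0, 0, 0], [0, 0, 0, 0, 2, -1, 0, 0], [-1, 0, 0, 0, -1, 2, 0, 0], [-1, 0, 0, 0, 0, 0, 2, -1], [0, 0, -1, 0, 0, 0, -1, 2]].
All simple roots have the same length, so the diagram is simply laced. The associated Dynkin diagram is a chain of 8 nodes with single edges (A_8), so the type is A_8 (the algebra sl(9)).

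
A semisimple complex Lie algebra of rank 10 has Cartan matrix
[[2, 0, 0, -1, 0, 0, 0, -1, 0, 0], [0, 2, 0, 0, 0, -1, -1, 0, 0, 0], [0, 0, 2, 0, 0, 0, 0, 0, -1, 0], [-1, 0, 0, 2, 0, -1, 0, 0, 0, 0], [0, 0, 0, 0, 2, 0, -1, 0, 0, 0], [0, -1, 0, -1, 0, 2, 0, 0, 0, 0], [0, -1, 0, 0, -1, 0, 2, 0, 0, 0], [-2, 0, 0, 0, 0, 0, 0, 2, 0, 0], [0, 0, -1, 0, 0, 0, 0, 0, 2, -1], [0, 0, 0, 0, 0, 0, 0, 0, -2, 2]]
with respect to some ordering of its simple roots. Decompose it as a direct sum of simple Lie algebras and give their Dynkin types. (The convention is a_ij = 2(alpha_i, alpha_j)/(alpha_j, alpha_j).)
The diagram associated to this matrix has two connected components: the simple roots {alpha_3, alpha_9, alpha_10} form a chain of 3 nodes with a double edge at one end; the terminal node there is the unique long simple root (C_3), and {alpha_1, alpha_2, alpha_4, alpha_5, alpha_6, alpha_7, alpha_8} form a chain of 7 nodes with a double edge at one end; the terminal node there is the unique long simple root (C_7). A semisimple Lie algebra decomposes uniquely as the direct sum of simple ideals, one per connected component of its Dynkin diagram, so g ≅ C_3 ⊕ C_7 (dimension 21 + 105 = 126).

C3 ⊕ C7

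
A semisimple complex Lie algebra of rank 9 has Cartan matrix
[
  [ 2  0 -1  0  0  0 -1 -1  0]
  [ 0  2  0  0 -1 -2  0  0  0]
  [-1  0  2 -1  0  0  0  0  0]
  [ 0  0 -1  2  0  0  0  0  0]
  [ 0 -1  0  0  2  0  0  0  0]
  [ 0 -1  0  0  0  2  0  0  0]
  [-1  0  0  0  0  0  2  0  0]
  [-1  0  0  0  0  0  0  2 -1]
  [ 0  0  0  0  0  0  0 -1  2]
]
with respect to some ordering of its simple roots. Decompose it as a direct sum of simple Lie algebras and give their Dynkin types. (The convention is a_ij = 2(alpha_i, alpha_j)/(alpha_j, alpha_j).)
type B_3 + type E_6

The diagram associated to this matrix has two connected components: the simple roots {alpha_2, alpha_5, alpha_6} form a chain of 3 nodes with a double edge at one end; the terminal node there is the unique short simple root (B_3), and {alpha_1, alpha_3, alpha_4, alpha_7, alpha_8, alpha_9} form a chain of 5 nodes with one extra node attached to the third node from one end (E_6). A semisimple Lie algebra decomposes uniquely as the direct sum of simple ideals, one per connected component of its Dynkin diagram, so g ≅ B_3 ⊕ E_6 (dimension 21 + 78 = 99).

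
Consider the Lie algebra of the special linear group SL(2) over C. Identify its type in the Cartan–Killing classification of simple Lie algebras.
This is sl(2), which has dimension 2^2 - 1 = 3 and rank 2 - 1 = 1 (a Cartan subalgebra is the diagonal traceless matrices). In the classification of classical Lie algebras, the special linear algebra sl(n+1) has type A_n; here n = 1, so the Dynkin diagram is a chain of 1 nodes with single edges (A_1). Hence the type is A_1.

A_1 (sl(2))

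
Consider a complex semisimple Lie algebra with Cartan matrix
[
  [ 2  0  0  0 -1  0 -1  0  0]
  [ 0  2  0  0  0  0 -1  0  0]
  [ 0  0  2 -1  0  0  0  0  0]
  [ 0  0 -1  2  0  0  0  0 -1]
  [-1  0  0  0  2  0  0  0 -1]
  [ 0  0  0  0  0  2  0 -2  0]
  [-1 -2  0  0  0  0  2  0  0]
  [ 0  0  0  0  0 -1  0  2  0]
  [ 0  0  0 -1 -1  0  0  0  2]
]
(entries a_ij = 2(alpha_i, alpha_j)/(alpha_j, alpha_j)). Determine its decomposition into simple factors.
The diagram associated to this matrix has two connected components: the simple roots {alpha_6, alpha_8} form a chain of 2 nodes with a double edge at one end; the terminal node there is the unique short simple root (B_2), and {alpha_1, alpha_2, alpha_3, alpha_4, alpha_5, alpha_7, alpha_9} form a chain of 7 nodes with a double edge at one end; the terminal node there is the unique short simple root (B_7). A semisimple Lie algebra decomposes uniquely as the direct sum of simple ideals, one per connected component of its Dynkin diagram, so g ≅ B_2 ⊕ B_7 (dimension 10 + 105 = 115).

B2 ⊕ B7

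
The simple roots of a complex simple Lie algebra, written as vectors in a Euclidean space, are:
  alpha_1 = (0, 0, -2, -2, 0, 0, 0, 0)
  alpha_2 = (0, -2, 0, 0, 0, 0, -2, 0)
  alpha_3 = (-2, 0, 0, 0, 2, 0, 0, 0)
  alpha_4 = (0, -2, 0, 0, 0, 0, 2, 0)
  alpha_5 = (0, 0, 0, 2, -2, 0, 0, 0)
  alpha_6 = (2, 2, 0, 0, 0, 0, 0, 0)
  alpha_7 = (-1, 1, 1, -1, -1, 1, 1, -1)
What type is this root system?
Compute the Cartan integers a_ij = 2(alpha_i, alpha_j)/(alpha_j, alpha_j); the resulting 7x7 Cartan matrix is
[[2, 0, 0, 0, -1, 0, 0], [0, 2, 0, 0, 0, -1, -1], [0, 0, 2, 0, -1, -1, 0], [0, 0, 0, 2, 0, -1, 0], [-1, 0, -1, 0, 2, 0, 0], [0, -1, -1, -1, 0, 2, 0], [0, -1, 0, 0, 0, 0, 2]].
All simple roots have the same length, so the diagram is simply laced. The associated Dynkin diagram is a chain of 6 nodes with one extra node attached to the third node from one end (E_7), so the type is E_7.

type E_7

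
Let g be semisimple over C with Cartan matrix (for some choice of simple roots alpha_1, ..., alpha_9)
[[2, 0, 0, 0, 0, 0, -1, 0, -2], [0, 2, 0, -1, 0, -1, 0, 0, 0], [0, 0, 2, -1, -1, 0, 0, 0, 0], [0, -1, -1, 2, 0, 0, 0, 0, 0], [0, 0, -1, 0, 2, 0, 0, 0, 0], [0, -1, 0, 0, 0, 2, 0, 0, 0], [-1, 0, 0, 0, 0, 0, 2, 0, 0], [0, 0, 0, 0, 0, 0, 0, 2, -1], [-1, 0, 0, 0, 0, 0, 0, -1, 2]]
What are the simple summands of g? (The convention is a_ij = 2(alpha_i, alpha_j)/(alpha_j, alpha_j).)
The diagram associated to this matrix has two connected components: the simple roots {alpha_2, alpha_3, alpha_4, alpha_5, alpha_6} form a chain of 5 nodes with single edges (A_5), and {alpha_1, alpha_7, alpha_8, alpha_9} form a chain of 4 nodes with a double edge between the middle two (F_4). A semisimple Lie algebra decomposes uniquely as the direct sum of simple ideals, one per connected component of its Dynkin diagram, so g ≅ A_5 ⊕ F_4 (dimension 35 + 52 = 87).

type A_5 + type F_4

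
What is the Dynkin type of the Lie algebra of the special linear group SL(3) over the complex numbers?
This is sl(3), which has dimension 3^2 - 1 = 8 and rank 3 - 1 = 2 (a Cartan subalgebra is the diagonal traceless matrices). In the classification of classical Lie algebras, the special linear algebra sl(n+1) has type A_n; here n = 2, so the Dynkin diagram is a chain of 2 nodes with single edges (A_2). Hence the type is A_2.

A_2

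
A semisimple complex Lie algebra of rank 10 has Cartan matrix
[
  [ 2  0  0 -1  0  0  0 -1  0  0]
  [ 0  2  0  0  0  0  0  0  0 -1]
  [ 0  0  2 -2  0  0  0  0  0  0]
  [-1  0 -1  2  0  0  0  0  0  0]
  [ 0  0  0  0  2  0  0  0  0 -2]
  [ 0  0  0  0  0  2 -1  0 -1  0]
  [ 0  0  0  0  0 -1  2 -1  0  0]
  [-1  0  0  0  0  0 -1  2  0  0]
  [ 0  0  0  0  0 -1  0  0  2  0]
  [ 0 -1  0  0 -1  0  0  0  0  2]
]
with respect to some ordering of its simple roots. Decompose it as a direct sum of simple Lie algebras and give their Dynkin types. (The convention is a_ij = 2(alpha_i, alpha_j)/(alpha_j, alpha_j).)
C_3 + C_7

The diagram associated to this matrix has two connected components: the simple roots {alpha_2, alpha_5, alpha_10} form a chain of 3 nodes with a double edge at one end; the terminal node there is the unique long simple root (C_3), and {alpha_1, alpha_3, alpha_4, alpha_6, alpha_7, alpha_8, alpha_9} form a chain of 7 nodes with a double edge at one end; the terminal node there is the unique long simple root (C_7). A semisimple Lie algebra decomposes uniquely as the direct sum of simple ideals, one per connected component of its Dynkin diagram, so g ≅ C_3 ⊕ C_7 (dimension 21 + 105 = 126).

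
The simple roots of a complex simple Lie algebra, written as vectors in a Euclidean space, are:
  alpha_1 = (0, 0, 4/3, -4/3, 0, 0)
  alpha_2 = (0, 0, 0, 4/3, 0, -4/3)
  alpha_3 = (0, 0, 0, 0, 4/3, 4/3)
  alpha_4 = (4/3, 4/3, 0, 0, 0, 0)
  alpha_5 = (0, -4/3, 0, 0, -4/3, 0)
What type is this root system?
A5

Compute the Cartan integers a_ij = 2(alpha_i, alpha_j)/(alpha_j, alpha_j); the resulting 5x5 Cartan matrix is
[[2, -1, 0, 0, 0], [-1, 2, -1, 0, 0], [0, -1, 2, 0, -1], [0, 0, 0, 2, -1], [0, 0, -1, -1, 2]].
All simple roots have the same length, so the diagram is simply laced. The associated Dynkin diagram is a chain of 5 nodes with single edges (A_5), so the type is A_5 (the algebra sl(6)).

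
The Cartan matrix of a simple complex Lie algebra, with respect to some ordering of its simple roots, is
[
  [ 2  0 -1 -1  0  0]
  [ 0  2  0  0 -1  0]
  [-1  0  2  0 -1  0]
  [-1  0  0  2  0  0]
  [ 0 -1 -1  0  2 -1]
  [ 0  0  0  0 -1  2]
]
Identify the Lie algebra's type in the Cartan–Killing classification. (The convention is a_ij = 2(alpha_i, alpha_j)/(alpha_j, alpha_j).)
The matrix has rank 6 with 2's on the diagonal. Reading the off-diagonal entries as Dynkin edges (a single edge where a_ij = a_ji = -1; a double or triple edge where a_ij * a_ji = 2 or 3), the diagram is a chain of 4 nodes with a fork of two nodes at one end (D_6). One simple-root ordering that puts it in standard form is (alpha_4, alpha_1, alpha_3, alpha_5, alpha_2, alpha_6). So the algebra is type D_6, i.e. so(12).

D_6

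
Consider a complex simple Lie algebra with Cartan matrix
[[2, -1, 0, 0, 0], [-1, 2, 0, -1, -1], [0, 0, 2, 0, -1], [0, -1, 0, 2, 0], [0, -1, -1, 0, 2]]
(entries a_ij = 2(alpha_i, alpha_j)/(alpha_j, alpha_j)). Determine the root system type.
D_5 (so(10))

The matrix has rank 5 with 2's on the diagonal. Reading the off-diagonal entries as Dynkin edges (a single edge where a_ij = a_ji = -1; a double or triple edge where a_ij * a_ji = 2 or 3), the diagram is a chain of 3 nodes with a fork of two nodes at one end (D_5). One simple-root ordering that puts it in standard form is (alpha_3, alpha_5, alpha_2, alpha_4, alpha_1). So the algebra is type D_5, i.e. so(10).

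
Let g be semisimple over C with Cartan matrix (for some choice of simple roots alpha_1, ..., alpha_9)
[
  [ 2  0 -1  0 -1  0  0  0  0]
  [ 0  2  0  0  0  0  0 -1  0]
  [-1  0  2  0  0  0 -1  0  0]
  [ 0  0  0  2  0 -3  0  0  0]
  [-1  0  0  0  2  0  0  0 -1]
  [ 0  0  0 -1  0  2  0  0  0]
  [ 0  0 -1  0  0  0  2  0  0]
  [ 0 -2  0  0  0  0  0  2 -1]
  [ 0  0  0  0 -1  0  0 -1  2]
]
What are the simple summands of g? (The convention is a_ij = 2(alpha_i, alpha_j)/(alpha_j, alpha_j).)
The diagram associated to this matrix has two connected components: the simple roots {alpha_1, alpha_2, alpha_3, alpha_5, alpha_7, alpha_8, alpha_9} form a chain of 7 nodes with a double edge at one end; the terminal node there is the unique short simple root (B_7), and {alpha_4, alpha_6} form two nodes joined by a triple edge (G_2). A semisimple Lie algebra decomposes uniquely as the direct sum of simple ideals, one per connected component of its Dynkin diagram, so g ≅ B_7 ⊕ G_2 (dimension 105 + 14 = 119).

type B_7 ⊕ type G_2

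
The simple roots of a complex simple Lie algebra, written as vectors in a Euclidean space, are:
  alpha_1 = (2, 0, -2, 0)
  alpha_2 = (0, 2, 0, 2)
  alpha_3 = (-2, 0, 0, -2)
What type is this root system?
Compute the Cartan integers a_ij = 2(alpha_i, alpha_j)/(alpha_j, alpha_j); the resulting 3x3 Cartan matrix is
[[2, 0, -1], [0, 2, -1], [-1, -1, 2]].
All simple roots have the same length, so the diagram is simply laced. The associated Dynkin diagram is a chain of 3 nodes with single edges (A_3), so the type is A_3 (the algebra sl(4)).

A_3 (sl(4))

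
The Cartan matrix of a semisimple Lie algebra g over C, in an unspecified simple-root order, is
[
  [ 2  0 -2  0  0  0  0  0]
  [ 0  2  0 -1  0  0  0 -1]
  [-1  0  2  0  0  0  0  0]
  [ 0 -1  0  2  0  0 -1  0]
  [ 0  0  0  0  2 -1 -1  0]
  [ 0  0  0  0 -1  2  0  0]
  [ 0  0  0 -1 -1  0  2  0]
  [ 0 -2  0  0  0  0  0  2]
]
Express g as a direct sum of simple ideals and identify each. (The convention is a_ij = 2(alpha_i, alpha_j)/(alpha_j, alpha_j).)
The diagram associated to this matrix has two connected components: the simple roots {alpha_1, alpha_3} form a chain of 2 nodes with a double edge at one end; the terminal node there is the unique short simple root (B_2), and {alpha_2, alpha_4, alpha_5, alpha_6, alpha_7, alpha_8} form a chain of 6 nodes with a double edge at one end; the terminal node there is the unique long simple root (C_6). A semisimple Lie algebra decomposes uniquely as the direct sum of simple ideals, one per connected component of its Dynkin diagram, so g ≅ B_2 ⊕ C_6 (dimension 10 + 78 = 88).

type B_2 + type C_6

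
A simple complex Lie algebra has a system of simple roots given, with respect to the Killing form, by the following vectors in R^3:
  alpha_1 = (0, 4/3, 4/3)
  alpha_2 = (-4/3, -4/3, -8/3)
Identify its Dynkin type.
G2

Compute the Cartan integers a_ij = 2(alpha_i, alpha_j)/(alpha_j, alpha_j); the resulting 2x2 Cartan matrix is
[[2, -1], [-3, 2]].
The roots have two lengths (squared-length ratio 3:1); the short ones are alpha_{1}. The associated Dynkin diagram is two nodes joined by a triple edge (G_2), so the type is G_2.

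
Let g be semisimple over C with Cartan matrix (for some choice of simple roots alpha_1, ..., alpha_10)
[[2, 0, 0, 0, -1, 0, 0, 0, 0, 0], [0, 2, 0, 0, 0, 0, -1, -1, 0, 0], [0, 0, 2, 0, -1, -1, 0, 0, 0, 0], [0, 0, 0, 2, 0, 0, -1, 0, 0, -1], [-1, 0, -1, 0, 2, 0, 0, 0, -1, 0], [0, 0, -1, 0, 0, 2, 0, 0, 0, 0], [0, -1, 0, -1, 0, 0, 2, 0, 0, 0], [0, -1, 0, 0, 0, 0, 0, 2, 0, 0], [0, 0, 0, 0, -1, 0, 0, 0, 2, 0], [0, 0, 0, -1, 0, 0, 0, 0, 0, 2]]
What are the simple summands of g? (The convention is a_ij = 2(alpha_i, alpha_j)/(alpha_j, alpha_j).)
The diagram associated to this matrix has two connected components: the simple roots {alpha_2, alpha_4, alpha_7, alpha_8, alpha_10} form a chain of 5 nodes with single edges (A_5), and {alpha_1, alpha_3, alpha_5, alpha_6, alpha_9} form a chain of 3 nodes with a fork of two nodes at one end (D_5). A semisimple Lie algebra decomposes uniquely as the direct sum of simple ideals, one per connected component of its Dynkin diagram, so g ≅ A_5 ⊕ D_5 (dimension 35 + 45 = 80).

A5 + D5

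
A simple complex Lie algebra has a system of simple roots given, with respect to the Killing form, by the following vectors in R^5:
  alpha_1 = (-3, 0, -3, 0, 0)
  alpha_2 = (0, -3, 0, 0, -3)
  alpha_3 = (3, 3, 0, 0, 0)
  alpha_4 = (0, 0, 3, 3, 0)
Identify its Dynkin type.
type A_4

Compute the Cartan integers a_ij = 2(alpha_i, alpha_j)/(alpha_j, alpha_j); the resulting 4x4 Cartan matrix is
[[2, 0, -1, -1], [0, 2, -1, 0], [-1, -1, 2, 0], [-1, 0, 0, 2]].
All simple roots have the same length, so the diagram is simply laced. The associated Dynkin diagram is a chain of 4 nodes with single edges (A_4), so the type is A_4 (the algebra sl(5)).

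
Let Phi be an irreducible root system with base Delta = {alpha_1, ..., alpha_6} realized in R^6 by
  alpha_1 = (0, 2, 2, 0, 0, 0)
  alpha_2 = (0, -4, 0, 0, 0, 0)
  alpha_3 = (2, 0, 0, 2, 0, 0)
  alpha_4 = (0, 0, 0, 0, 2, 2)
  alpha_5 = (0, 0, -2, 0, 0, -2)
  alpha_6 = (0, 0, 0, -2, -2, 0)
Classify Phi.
type C_6

Compute the Cartan integers a_ij = 2(alpha_i, alpha_j)/(alpha_j, alpha_j); the resulting 6x6 Cartan matrix is
[[2, -1, 0, 0, -1, 0], [-2, 2, 0, 0, 0, 0], [0, 0, 2, 0, 0, -1], [0, 0, 0, 2, -1, -1], [-1, 0, 0, -1, 2, 0], [0, 0, -1, -1, 0, 2]].
The roots have two lengths (squared-length ratio 2:1); the short ones are alpha_{1,3,4,5,6}. The associated Dynkin diagram is a chain of 6 nodes with a double edge at one end; the terminal node there is the unique long simple root (C_6), so the type is C_6 (the algebra sp(12)).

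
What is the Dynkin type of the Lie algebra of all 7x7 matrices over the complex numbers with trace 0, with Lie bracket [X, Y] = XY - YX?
A6

This is sl(7), which has dimension 7^2 - 1 = 48 and rank 7 - 1 = 6 (a Cartan subalgebra is the diagonal traceless matrices). In the classification of classical Lie algebras, the special linear algebra sl(n+1) has type A_n; here n = 6, so the Dynkin diagram is a chain of 6 nodes with single edges (A_6). Hence the type is A_6.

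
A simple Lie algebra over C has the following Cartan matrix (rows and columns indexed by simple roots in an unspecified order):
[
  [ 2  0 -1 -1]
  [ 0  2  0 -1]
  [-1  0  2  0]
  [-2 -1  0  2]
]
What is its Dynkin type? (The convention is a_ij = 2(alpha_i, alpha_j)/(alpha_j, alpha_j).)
The matrix has rank 4 with 2's on the diagonal. Reading the off-diagonal entries as Dynkin edges (a single edge where a_ij = a_ji = -1; a double or triple edge where a_ij * a_ji = 2 or 3), the diagram is a chain of 4 nodes with a double edge between the middle two (F_4). One simple-root ordering that puts it in standard form is (alpha_2, alpha_4, alpha_1, alpha_3). So the algebra is type F_4.

F_4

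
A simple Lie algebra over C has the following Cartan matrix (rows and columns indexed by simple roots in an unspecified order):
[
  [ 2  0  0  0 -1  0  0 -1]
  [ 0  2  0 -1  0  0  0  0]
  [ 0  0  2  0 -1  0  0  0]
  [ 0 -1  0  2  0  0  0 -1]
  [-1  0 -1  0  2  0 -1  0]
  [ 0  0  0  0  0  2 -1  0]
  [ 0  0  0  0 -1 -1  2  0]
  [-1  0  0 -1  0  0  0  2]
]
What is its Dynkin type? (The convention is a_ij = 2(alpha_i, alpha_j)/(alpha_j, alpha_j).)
The matrix has rank 8 with 2's on the diagonal. Reading the off-diagonal entries as Dynkin edges (a single edge where a_ij = a_ji = -1; a double or triple edge where a_ij * a_ji = 2 or 3), the diagram is a chain of 7 nodes with one extra node attached to the third node from one end (E_8). One simple-root ordering that puts it in standard form is (alpha_6, alpha_3, alpha_7, alpha_5, alpha_1, alpha_8, alpha_4, alpha_2). So the algebra is type E_8.

E_8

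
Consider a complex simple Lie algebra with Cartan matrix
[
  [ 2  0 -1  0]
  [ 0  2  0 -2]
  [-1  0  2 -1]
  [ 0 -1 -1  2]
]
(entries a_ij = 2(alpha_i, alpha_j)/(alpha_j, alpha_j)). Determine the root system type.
The matrix has rank 4 with 2's on the diagonal. Reading the off-diagonal entries as Dynkin edges (a single edge where a_ij = a_ji = -1; a double or triple edge where a_ij * a_ji = 2 or 3), the diagram is a chain of 4 nodes with a double edge at one end; the terminal node there is the unique long simple root (C_4). One simple-root ordering that puts it in standard form is (alpha_1, alpha_3, alpha_4, alpha_2). So the algebra is type C_4, i.e. sp(8).

C_4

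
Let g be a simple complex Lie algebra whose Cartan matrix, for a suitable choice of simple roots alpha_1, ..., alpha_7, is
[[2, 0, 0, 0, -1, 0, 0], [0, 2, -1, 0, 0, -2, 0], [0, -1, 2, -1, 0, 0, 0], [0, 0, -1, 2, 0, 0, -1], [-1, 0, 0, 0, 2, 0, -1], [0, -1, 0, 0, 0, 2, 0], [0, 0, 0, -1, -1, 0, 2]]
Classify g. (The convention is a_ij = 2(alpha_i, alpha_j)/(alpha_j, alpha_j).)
The matrix has rank 7 with 2's on the diagonal. Reading the off-diagonal entries as Dynkin edges (a single edge where a_ij = a_ji = -1; a double or triple edge where a_ij * a_ji = 2 or 3), the diagram is a chain of 7 nodes with a double edge at one end; the terminal node there is the unique short simple root (B_7). One simple-root ordering that puts it in standard form is (alpha_1, alpha_5, alpha_7, alpha_4, alpha_3, alpha_2, alpha_6). So the algebra is type B_7, i.e. so(15).

B_7 (so(15))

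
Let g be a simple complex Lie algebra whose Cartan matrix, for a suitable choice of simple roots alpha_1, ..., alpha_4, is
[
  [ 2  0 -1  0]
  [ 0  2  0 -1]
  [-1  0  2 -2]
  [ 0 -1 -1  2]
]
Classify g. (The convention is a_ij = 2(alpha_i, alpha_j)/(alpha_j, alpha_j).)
F_4

The matrix has rank 4 with 2's on the diagonal. Reading the off-diagonal entries as Dynkin edges (a single edge where a_ij = a_ji = -1; a double or triple edge where a_ij * a_ji = 2 or 3), the diagram is a chain of 4 nodes with a double edge between the middle two (F_4). One simple-root ordering that puts it in standard form is (alpha_1, alpha_3, alpha_4, alpha_2). So the algebra is type F_4.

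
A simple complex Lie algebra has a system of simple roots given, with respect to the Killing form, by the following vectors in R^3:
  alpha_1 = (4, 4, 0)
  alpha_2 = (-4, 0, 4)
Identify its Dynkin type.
A_2

Compute the Cartan integers a_ij = 2(alpha_i, alpha_j)/(alpha_j, alpha_j); the resulting 2x2 Cartan matrix is
[[2, -1], [-1, 2]].
All simple roots have the same length, so the diagram is simply laced. The associated Dynkin diagram is a chain of 2 nodes with single edges (A_2), so the type is A_2 (the algebra sl(3)).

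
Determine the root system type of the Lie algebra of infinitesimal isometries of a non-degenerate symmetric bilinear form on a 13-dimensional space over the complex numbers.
B6

This is so(13) with 13 odd, which has dimension 13(13-1)/2 = 78 and rank (13-1)/2 = 6. In the classification of classical Lie algebras, the orthogonal algebra so(2n+1) in an odd number of variables has type B_n; here n = 6, so the Dynkin diagram is a chain of 6 nodes with a double edge at one end; the terminal node there is the unique short simple root (B_6). Hence the type is B_6.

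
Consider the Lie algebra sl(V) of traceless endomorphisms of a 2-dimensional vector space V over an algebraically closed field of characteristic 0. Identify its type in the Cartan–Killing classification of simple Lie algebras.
A_1 (sl(2))

This is sl(2), which has dimension 2^2 - 1 = 3 and rank 2 - 1 = 1 (a Cartan subalgebra is the diagonal traceless matrices). In the classification of classical Lie algebras, the special linear algebra sl(n+1) has type A_n; here n = 1, so the Dynkin diagram is a chain of 1 nodes with single edges (A_1). Hence the type is A_1.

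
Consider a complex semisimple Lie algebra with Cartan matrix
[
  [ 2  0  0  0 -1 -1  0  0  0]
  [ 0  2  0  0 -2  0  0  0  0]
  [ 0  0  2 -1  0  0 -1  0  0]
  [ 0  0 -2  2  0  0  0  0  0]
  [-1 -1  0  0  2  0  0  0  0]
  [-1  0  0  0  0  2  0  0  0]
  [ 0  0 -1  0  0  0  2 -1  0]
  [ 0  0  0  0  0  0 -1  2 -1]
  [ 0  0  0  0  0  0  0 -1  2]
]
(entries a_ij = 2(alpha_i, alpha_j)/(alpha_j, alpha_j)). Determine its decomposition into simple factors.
C_4 + C_5

The diagram associated to this matrix has two connected components: the simple roots {alpha_1, alpha_2, alpha_5, alpha_6} form a chain of 4 nodes with a double edge at one end; the terminal node there is the unique long simple root (C_4), and {alpha_3, alpha_4, alpha_7, alpha_8, alpha_9} form a chain of 5 nodes with a double edge at one end; the terminal node there is the unique long simple root (C_5). A semisimple Lie algebra decomposes uniquely as the direct sum of simple ideals, one per connected component of its Dynkin diagram, so g ≅ C_4 ⊕ C_5 (dimension 36 + 55 = 91).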